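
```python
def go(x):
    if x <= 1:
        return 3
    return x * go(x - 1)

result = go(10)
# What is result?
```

go(10) = 10 * 9 * 8 * 7 * 6 * 5 * 4 * 3 * 2 * 3 = 10886400

Answer: 10886400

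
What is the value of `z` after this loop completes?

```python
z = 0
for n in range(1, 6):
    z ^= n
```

XOR of 1 to 5
`z` takes the values: 0 → 1 → 3 → 0 → 4 → 1

Answer: 1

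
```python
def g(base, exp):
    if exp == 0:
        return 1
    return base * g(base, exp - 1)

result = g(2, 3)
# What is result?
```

g(2, 3) = 2 * 2 * 2 = 8

Answer: 8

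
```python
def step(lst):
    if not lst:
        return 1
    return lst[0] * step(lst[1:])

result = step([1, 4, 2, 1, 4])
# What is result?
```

Product over [1, 4, 2, 1, 4] = 1 * 4 * 2 * 1 * 4 = 32

Answer: 32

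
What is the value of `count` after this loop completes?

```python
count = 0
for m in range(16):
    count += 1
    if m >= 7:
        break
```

Loop breaks when m reaches 7, count is 8
`count` takes the values: 0 → 1 → 2 → 3 → 4 → 5 → 6 → 7 → 8

Answer: 8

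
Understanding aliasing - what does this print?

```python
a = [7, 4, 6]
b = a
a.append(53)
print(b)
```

Key concept: basic list aliasing.
Step by step:
`a = [7, 4, 6]` → a = [7, 4, 6]
`b = a` → b = [7, 4, 6] (same object as a)
`a.append(53)` → a = [7, 4, 6, 53] (same object as b); b = [7, 4, 6, 53] (same object as a)
`print(b)` → prints [7, 4, 6, 53]

Answer: [7, 4, 6, 53]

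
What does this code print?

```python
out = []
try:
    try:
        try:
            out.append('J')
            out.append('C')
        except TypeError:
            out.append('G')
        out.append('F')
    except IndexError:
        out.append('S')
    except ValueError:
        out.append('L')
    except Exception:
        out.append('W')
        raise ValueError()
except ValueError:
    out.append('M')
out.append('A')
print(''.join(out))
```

Execution trace: 'J' (inner try body) → 'C' (inner try body, no exception) → 'F' (try body, no exception) → 'A' (after the try/except). Output: JCFA

Answer: JCFA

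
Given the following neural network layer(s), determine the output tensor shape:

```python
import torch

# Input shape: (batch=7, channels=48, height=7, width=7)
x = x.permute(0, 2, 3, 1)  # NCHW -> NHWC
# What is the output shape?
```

Input: (7, 48, 7, 7) -> Output: (7, 7, 7, 48)

Answer: (7, 7, 7, 48)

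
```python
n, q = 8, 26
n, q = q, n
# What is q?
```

Trace:
`n, q = 8, 26` → n = 8; q = 26
`n, q = q, n` → n = 26; q = 8
So q = 8

Answer: 8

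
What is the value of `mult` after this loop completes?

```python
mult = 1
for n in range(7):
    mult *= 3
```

3^7 = 2187
`mult` takes the values: 1 → 3 → 9 → 27 → 81 → 243 → 729 → 2187

Answer: 2187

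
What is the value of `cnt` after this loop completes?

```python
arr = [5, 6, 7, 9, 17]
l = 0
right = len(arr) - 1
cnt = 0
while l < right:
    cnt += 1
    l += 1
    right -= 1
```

Iterations until pointers meet (list length 5)
`cnt` takes the values: 0 → 1 → 2

Answer: 2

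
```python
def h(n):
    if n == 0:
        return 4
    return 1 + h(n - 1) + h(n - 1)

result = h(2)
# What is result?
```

h(n) = 1 + 2·h(n-1), h(0)=4. Closed form: (4+1)·2^2 - 1 = 19.

Answer: 19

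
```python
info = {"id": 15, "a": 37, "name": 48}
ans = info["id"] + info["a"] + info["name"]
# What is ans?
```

Trace:
`info = {"id": 15, "a": 37, "name": 48}` → info = {'id': 15, 'a': 37, 'name': 48}
`ans = info["id"] + info["a"] + info["name"]` → ans = 100
So ans = 100

Answer: 100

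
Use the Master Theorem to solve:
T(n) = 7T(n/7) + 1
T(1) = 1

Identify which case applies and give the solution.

a=7, b=7, f(n)=1. log_7(7) = 1. Since c=0 < 1, Case 1 applies: T(n) = Θ(n^log_b(a)) = O(n).

Answer: O(n) - Case 1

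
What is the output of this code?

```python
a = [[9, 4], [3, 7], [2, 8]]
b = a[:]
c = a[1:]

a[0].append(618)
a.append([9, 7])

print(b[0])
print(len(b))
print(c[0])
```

Key concept: slice with nested mutation.
Step by step:
`a = [[9, 4], [3, 7], [2, 8]]` → a = [[9, 4], [3, 7], [2, 8]]
`b = a[:]` → b = [[9, 4], [3, 7], [2, 8]]
`c = a[1:]` → c = [[3, 7], [2, 8]]
`a[0].append(618)` → a = [[9, 4, 618], [3, 7], [2, 8]]; b = [[9, 4, 618], [3, 7], [2, 8]]
`a.append([9, 7])` → a = [[9, 4, 618], [3, 7], [2, 8], [9, 7]]
`print(b[0])` → prints [9, 4, 618]
`print(len(b))` → prints 3
`print(c[0])` → prints [3, 7]

Answer:
[9, 4, 618]
3
[3, 7]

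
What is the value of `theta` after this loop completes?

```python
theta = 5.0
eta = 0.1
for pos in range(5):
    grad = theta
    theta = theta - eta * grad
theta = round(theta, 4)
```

Gradient descent: w = 5.0 * (1 - 0.1)^5
`theta` takes the values: 5.0 → 4.5 → 4.05 → 3.645 → 3.2805 → 2.95245 → 2.9524

Answer: 2.9524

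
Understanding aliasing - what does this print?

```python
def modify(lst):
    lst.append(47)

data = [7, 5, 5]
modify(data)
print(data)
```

Key concept: function modifies passed list.
Step by step:
`data = [7, 5, 5]` → data = [7, 5, 5]
`modify(data)` → data = [7, 5, 5, 47]
`print(data)` → prints [7, 5, 5, 47]

Answer: [7, 5, 5, 47]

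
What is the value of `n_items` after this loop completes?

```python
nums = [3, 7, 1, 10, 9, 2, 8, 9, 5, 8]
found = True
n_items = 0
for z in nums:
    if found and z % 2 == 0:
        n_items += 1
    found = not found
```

Count even values at even positions
`n_items` takes the values: 0 → 1

Answer: 1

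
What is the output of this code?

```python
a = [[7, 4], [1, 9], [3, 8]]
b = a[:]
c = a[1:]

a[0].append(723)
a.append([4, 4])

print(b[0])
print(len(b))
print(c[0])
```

Key concept: slice with nested mutation.
Step by step:
`a = [[7, 4], [1, 9], [3, 8]]` → a = [[7, 4], [1, 9], [3, 8]]
`b = a[:]` → b = [[7, 4], [1, 9], [3, 8]]
`c = a[1:]` → c = [[1, 9], [3, 8]]
`a[0].append(723)` → a = [[7, 4, 723], [1, 9], [3, 8]]; b = [[7, 4, 723], [1, 9], [3, 8]]
`a.append([4, 4])` → a = [[7, 4, 723], [1, 9], [3, 8], [4, 4]]
`print(b[0])` → prints [7, 4, 723]
`print(len(b))` → prints 3
`print(c[0])` → prints [1, 9]

Answer:
[7, 4, 723]
3
[1, 9]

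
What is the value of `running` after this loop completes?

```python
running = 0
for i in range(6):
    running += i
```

Sum of 0 to 5 = 15
`running` takes the values: 0 → 1 → 3 → 6 → 10 → 15

Answer: 15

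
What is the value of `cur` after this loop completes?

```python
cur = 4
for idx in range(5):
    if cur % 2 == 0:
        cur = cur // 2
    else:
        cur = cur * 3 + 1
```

Collatz-style transformation from 4
`cur` takes the values: 4 → 2 → 1 → 4 → 2 → 1

Answer: 1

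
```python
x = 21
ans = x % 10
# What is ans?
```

Trace:
`x = 21` → x = 21
`ans = x % 10` → ans = 1
So ans = 1

Answer: 1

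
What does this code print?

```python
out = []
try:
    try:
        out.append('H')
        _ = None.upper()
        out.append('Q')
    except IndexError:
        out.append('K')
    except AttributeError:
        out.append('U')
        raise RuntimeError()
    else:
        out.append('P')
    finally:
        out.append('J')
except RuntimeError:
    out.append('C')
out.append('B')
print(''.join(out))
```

Execution trace: 'H' (inner try body) → 'U' (inner except AttributeError) → 'J' (inner finally) → 'C' (outer except RuntimeError) → 'B' (after the try/except). Output: HUJCB

Answer: HUJCB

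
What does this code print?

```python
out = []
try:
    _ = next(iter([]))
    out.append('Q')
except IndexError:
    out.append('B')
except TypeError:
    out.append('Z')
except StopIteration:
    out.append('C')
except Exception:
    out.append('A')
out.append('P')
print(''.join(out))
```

Execution trace: 'C' (except StopIteration) → 'P' (after the try/except). Output: CP

Answer: CP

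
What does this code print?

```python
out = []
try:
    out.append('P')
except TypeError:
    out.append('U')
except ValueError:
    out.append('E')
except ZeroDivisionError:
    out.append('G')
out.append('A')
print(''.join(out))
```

Execution trace: 'P' (try body, no exception) → 'A' (after the try/except). Output: PA

Answer: PA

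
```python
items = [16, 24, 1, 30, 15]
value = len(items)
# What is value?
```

Trace:
`items = [16, 24, 1, 30, 15]` → items = [16, 24, 1, 30, 15]
`value = len(items)` → value = 5
So value = 5

Answer: 5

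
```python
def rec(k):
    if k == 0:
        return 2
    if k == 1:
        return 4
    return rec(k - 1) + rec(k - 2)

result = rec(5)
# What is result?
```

Build up from base cases: rec(0)=2, rec(1)=4, rec(2)=6, rec(3)=10, rec(4)=16, rec(5)=26

Answer: 26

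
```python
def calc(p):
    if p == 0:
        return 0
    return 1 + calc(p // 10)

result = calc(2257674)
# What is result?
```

Count of digits of 2257674: 7

Answer: 7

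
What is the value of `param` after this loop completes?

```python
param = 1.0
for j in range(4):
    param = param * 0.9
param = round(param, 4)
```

Exponential decay: 1.0 * 0.9^4
`param` takes the values: 1.0 → 0.9 → 0.81 → 0.729 → 0.6561

Answer: 0.6561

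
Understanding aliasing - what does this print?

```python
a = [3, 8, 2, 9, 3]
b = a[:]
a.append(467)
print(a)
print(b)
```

Key concept: slice [:] creates copy.
Step by step:
`a = [3, 8, 2, 9, 3]` → a = [3, 8, 2, 9, 3]
`b = a[:]` → b = [3, 8, 2, 9, 3]
`a.append(467)` → a = [3, 8, 2, 9, 3, 467]
`print(a)` → prints [3, 8, 2, 9, 3, 467]
`print(b)` → prints [3, 8, 2, 9, 3]

Answer:
[3, 8, 2, 9, 3, 467]
[3, 8, 2, 9, 3]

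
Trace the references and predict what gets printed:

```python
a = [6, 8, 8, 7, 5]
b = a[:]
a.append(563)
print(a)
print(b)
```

Key concept: slice [:] creates copy.
Step by step:
`a = [6, 8, 8, 7, 5]` → a = [6, 8, 8, 7, 5]
`b = a[:]` → b = [6, 8, 8, 7, 5]
`a.append(563)` → a = [6, 8, 8, 7, 5, 563]
`print(a)` → prints [6, 8, 8, 7, 5, 563]
`print(b)` → prints [6, 8, 8, 7, 5]

Answer:
[6, 8, 8, 7, 5, 563]
[6, 8, 8, 7, 5]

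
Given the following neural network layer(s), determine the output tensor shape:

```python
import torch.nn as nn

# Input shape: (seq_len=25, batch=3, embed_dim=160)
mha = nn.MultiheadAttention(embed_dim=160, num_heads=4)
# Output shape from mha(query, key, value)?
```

Input: (25, 3, 160) -> Output: (25, 3, 160)

Answer: (25, 3, 160)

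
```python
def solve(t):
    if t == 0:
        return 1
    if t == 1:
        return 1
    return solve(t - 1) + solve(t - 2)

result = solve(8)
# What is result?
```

Build up from base cases: solve(0)=1, solve(1)=1, solve(2)=2, solve(3)=3, solve(4)=5, solve(5)=8, solve(6)=13, ..., solve(8)=34

Answer: 34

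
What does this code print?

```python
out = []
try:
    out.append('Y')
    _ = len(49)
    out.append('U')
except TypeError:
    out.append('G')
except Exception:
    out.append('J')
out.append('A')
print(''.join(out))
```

Execution trace: 'Y' (try body) → 'G' (except TypeError) → 'A' (after the try/except). Output: YGA

Answer: YGA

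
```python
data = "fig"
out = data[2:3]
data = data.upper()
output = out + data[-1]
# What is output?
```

Trace:
`data = "fig"` → data = 'fig'
`out = data[2:3]` → out = 'g'
`data = data.upper()` → data = 'FIG'
`output = out + data[-1]` → output = 'gG'
So output = 'gG'

Answer: 'gG'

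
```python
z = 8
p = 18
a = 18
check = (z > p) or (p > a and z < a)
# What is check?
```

Trace:
`z = 8` → z = 8
`p = 18` → p = 18
`a = 18` → a = 18
`check = (z > p) or (p > a and z < a)` → check = False
So check = False

Answer: False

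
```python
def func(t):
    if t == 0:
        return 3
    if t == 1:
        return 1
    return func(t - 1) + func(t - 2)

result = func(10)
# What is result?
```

Build up from base cases: func(0)=3, func(1)=1, func(2)=4, func(3)=5, func(4)=9, func(5)=14, func(6)=23, ..., func(10)=157

Answer: 157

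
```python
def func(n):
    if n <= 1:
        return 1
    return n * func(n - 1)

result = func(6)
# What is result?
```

func(6) = 6 * 5 * 4 * 3 * 2 * 1 = 720

Answer: 720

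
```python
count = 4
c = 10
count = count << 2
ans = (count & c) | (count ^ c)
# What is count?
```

Trace:
`count = 4` → count = 4
`c = 10` → c = 10
`count = count << 2` → count = 16
`ans = (count & c) | (count ^ c)` → ans = 26
So count = 16

Answer: 16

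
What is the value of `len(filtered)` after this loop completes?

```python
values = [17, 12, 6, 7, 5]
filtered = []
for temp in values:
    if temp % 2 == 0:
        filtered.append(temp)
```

Count even numbers in [17, 12, 6, 7, 5]
`filtered` takes the values: [] → [12] → [12, 6]
So `len(filtered)` = 2

Answer: 2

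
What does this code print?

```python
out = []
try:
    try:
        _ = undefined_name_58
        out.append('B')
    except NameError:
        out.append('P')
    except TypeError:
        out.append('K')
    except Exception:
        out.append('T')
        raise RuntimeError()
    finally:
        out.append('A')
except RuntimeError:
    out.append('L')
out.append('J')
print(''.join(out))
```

Execution trace: 'P' (inner except NameError) → 'A' (inner finally) → 'J' (after the try/except). Output: PAJ

Answer: PAJ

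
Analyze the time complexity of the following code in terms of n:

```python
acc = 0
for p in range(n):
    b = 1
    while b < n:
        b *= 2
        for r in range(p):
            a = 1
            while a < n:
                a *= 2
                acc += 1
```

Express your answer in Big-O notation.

Each loop level contributes: n × log n × n × log n. Multiplying the contributions gives O(n^2 log² n).

Answer: O(n^2 log² n)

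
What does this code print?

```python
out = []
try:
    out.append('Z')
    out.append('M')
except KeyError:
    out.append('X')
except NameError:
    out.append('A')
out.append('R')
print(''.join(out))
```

Execution trace: 'Z' (try body) → 'M' (try body, no exception) → 'R' (after the try/except). Output: ZMR

Answer: ZMR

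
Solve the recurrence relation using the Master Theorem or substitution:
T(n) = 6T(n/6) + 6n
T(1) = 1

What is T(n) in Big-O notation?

By Master Theorem: a=6, b=6, f(n)=6n. Since log_6(6) = 1 and f(n) = Θ(n^1), Case 2 applies. T(n) = O(n log n).

Answer: O(n log n)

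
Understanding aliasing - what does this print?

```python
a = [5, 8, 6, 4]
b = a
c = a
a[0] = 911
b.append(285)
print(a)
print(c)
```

Key concept: multiple aliases.
Step by step:
`a = [5, 8, 6, 4]` → a = [5, 8, 6, 4]
`b = a` → b = [5, 8, 6, 4] (same object as a)
`c = a` → c = [5, 8, 6, 4] (same object as a, b)
`a[0] = 911` → a = [911, 8, 6, 4] (same object as b, c); b = [911, 8, 6, 4] (same object as a, c); c = [911, 8, 6, 4] (same object as a, b)
`b.append(285)` → a = [911, 8, 6, 4, 285] (same object as b, c); b = [911, 8, 6, 4, 285] (same object as a, c); c = [911, 8, 6, 4, 285] (same object as a, b)
`print(a)` → prints [911, 8, 6, 4, 285]
`print(c)` → prints [911, 8, 6, 4, 285]

Answer:
[911, 8, 6, 4, 285]
[911, 8, 6, 4, 285]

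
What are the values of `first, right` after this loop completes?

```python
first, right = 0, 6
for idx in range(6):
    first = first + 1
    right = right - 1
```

first goes 0→6, right goes 6→0
`first, right` takes the values: (0, 6) → (1, 6) → (1, 5) → (2, 5) → (2, 4) → (3, 4) → (3, 3) → (4, 3) → (4, 2) → (5, 2) → (5, 1) → (6, 1) → (6, 0)

Answer: 6, 0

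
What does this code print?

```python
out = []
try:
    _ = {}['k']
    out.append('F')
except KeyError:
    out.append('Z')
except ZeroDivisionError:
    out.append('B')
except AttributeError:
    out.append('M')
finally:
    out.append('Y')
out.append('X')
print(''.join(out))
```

Execution trace: 'Z' (except KeyError) → 'Y' (finally) → 'X' (after the try/except). Output: ZYX

Answer: ZYX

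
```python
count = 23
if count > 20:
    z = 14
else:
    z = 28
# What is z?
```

Trace:
`count = 23` → count = 23
`if count > 20: ...` → count > 20 is True → z = 14
So z = 14

Answer: 14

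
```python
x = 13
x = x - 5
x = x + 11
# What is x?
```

Trace:
`x = 13` → x = 13
`x = x - 5` → x = 8
`x = x + 11` → x = 19
So x = 19

Answer: 19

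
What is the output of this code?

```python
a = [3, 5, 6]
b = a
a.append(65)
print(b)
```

Key concept: basic list aliasing.
Step by step:
`a = [3, 5, 6]` → a = [3, 5, 6]
`b = a` → b = [3, 5, 6] (same object as a)
`a.append(65)` → a = [3, 5, 6, 65] (same object as b); b = [3, 5, 6, 65] (same object as a)
`print(b)` → prints [3, 5, 6, 65]

Answer: [3, 5, 6, 65]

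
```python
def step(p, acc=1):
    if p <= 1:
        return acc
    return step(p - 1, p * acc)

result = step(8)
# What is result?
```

Accumulator trace (n, acc): (8, 1) -> (7, 8) -> (6, 56) -> (5, 336) -> (4, 1680) -> (3, 6720) -> (2, 20160) -> (1, 40320) -> return 40320

Answer: 40320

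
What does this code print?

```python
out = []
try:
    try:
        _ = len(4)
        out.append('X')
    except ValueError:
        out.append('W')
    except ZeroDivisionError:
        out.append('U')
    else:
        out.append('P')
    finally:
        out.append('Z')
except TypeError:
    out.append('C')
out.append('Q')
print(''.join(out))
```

Execution trace: 'Z' (finally) → 'C' (outer except TypeError) → 'Q' (after the try/except). Output: ZCQ

Answer: ZCQ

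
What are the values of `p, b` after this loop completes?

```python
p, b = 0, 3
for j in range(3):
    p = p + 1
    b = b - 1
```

p goes 0→3, b goes 3→0
`p, b` takes the values: (0, 3) → (1, 3) → (1, 2) → (2, 2) → (2, 1) → (3, 1) → (3, 0)

Answer: 3, 0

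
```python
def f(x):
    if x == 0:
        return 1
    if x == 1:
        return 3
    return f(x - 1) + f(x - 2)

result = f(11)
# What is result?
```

Build up from base cases: f(0)=1, f(1)=3, f(2)=4, f(3)=7, f(4)=11, f(5)=18, f(6)=29, ..., f(11)=322

Answer: 322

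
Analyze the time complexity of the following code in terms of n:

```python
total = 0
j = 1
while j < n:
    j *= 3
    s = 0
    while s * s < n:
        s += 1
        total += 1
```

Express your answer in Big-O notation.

Each loop level contributes: log n × √n. Multiplying the contributions gives O(√n log n).

Answer: O(√n log n)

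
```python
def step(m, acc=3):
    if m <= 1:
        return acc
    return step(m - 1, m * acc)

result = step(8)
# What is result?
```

Accumulator trace (n, acc): (8, 3) -> (7, 24) -> (6, 168) -> (5, 1008) -> (4, 5040) -> (3, 20160) -> (2, 60480) -> (1, 120960) -> return 120960

Answer: 120960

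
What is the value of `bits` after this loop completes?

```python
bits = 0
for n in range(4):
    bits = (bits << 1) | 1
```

Build 4 consecutive 1-bits: 0b1111
`bits` takes the values: 0 → 1 → 3 → 7 → 15

Answer: 15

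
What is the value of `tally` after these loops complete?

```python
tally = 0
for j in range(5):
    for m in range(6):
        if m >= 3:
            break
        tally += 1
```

Inner breaks at 3, outer runs 5 times
`tally` takes the values: 0 → 1 → 2 → 3 → 4 → 5 → 6 → 7 → 8 → 9 → 10 → 11 → 12 → 13 → 14 → 15

Answer: 15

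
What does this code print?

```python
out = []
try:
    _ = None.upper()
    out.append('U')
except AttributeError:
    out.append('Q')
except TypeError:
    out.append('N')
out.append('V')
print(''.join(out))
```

Execution trace: 'Q' (except AttributeError) → 'V' (after the try/except). Output: QV

Answer: QV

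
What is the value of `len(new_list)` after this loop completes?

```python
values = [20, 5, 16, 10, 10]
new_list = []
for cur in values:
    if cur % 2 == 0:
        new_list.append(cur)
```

Count even numbers in [20, 5, 16, 10, 10]
`new_list` takes the values: [] → [20] → [20, 16] → [20, 16, 10] → [20, 16, 10, 10]
So `len(new_list)` = 4

Answer: 4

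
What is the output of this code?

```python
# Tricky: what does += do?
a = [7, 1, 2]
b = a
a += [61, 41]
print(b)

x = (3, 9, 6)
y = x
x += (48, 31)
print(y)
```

Key concept: += behavior differs for mutable vs immutable.
Step by step:
`a = [7, 1, 2]` → a = [7, 1, 2]
`b = a` → b = [7, 1, 2] (same object as a)
`a += [61, 41]` → a = [7, 1, 2, 61, 41] (same object as b); b = [7, 1, 2, 61, 41] (same object as a)
`print(b)` → prints [7, 1, 2, 61, 41]
`x = (3, 9, 6)` → x = (3, 9, 6)
`y = x` → y = (3, 9, 6)
`x += (48, 31)` → x = (3, 9, 6, 48, 31)
`print(y)` → prints (3, 9, 6)

Answer:
[7, 1, 2, 61, 41]
(3, 9, 6)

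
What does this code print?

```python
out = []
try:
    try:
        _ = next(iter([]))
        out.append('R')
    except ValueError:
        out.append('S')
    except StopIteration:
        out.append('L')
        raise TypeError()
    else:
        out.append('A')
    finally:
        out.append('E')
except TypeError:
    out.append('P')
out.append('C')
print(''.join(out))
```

Execution trace: 'L' (inner except StopIteration) → 'E' (inner finally) → 'P' (outer except TypeError) → 'C' (after the try/except). Output: LEPC

Answer: LEPC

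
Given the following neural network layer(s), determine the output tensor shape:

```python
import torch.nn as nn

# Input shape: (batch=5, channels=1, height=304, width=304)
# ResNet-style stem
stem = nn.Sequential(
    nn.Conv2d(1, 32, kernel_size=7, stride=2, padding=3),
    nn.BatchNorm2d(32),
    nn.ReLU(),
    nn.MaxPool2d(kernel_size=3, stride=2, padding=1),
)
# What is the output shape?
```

Input: (5, 1, 304, 304) -> after Conv2d 7x7 stride=2: (5, 32, 152, 152) -> Output: (5, 32, 76, 76)

Answer: (5, 32, 76, 76)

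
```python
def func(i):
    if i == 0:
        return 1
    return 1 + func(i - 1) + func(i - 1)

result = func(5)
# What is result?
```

func(i) = 1 + 2·func(i-1), func(0)=1. Closed form: (1+1)·2^5 - 1 = 63.

Answer: 63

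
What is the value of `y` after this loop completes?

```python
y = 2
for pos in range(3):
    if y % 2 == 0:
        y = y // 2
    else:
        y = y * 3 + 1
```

Collatz-style transformation from 2
`y` takes the values: 2 → 1 → 4 → 2

Answer: 2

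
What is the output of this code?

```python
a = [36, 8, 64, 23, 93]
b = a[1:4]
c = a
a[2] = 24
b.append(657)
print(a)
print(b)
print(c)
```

Key concept: slice vs alias.
Step by step:
`a = [36, 8, 64, 23, 93]` → a = [36, 8, 64, 23, 93]
`b = a[1:4]` → b = [8, 64, 23]
`c = a` → c = [36, 8, 64, 23, 93] (same object as a)
`a[2] = 24` → a = [36, 8, 24, 23, 93] (same object as c); c = [36, 8, 24, 23, 93] (same object as a)
`b.append(657)` → b = [8, 64, 23, 657]
`print(a)` → prints [36, 8, 24, 23, 93]
`print(b)` → prints [8, 64, 23, 657]
`print(c)` → prints [36, 8, 24, 23, 93]

Answer:
[36, 8, 24, 23, 93]
[8, 64, 23, 657]
[36, 8, 24, 23, 93]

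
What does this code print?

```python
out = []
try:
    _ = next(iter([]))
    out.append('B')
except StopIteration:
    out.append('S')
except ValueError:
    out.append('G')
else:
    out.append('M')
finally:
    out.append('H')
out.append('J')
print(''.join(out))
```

Execution trace: 'S' (except StopIteration) → 'H' (finally) → 'J' (after the try/except). Output: SHJ

Answer: SHJ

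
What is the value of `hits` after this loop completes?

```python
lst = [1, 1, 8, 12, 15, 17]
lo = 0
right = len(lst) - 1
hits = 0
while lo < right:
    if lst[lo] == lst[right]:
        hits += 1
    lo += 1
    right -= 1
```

Count matching pairs from ends
`hits` takes the values: 0

Answer: 0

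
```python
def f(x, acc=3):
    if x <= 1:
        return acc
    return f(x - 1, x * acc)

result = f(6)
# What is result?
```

Accumulator trace (n, acc): (6, 3) -> (5, 18) -> (4, 90) -> (3, 360) -> (2, 1080) -> (1, 2160) -> return 2160

Answer: 2160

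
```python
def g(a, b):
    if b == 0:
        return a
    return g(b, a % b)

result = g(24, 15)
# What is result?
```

g(24, 15) -> g(15, 9) -> g(9, 6) -> g(6, 3) -> g(3, 0) -> 3

Answer: 3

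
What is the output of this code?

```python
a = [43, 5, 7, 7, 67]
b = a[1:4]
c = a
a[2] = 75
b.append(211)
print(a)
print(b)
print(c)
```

Key concept: slice vs alias.
Step by step:
`a = [43, 5, 7, 7, 67]` → a = [43, 5, 7, 7, 67]
`b = a[1:4]` → b = [5, 7, 7]
`c = a` → c = [43, 5, 7, 7, 67] (same object as a)
`a[2] = 75` → a = [43, 5, 75, 7, 67] (same object as c); c = [43, 5, 75, 7, 67] (same object as a)
`b.append(211)` → b = [5, 7, 7, 211]
`print(a)` → prints [43, 5, 75, 7, 67]
`print(b)` → prints [5, 7, 7, 211]
`print(c)` → prints [43, 5, 75, 7, 67]

Answer:
[43, 5, 75, 7, 67]
[5, 7, 7, 211]
[43, 5, 75, 7, 67]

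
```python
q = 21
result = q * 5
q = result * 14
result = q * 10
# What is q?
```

Trace:
`q = 21` → q = 21
`result = q * 5` → result = 105
`q = result * 14` → q = 1470
`result = q * 10` → result = 14700
So q = 1470

Answer: 1470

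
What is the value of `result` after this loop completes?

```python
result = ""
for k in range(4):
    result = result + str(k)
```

Concatenate digits 0 to 3
`result` takes the values: "" → "0" → "01" → "012" → "0123"

Answer: "0123"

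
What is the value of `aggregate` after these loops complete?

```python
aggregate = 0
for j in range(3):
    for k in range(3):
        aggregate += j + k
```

Sum of all j+k for j,k in 3x3
`aggregate` takes the values: 0 → 1 → 3 → 4 → 6 → 9 → 11 → 14 → 18

Answer: 18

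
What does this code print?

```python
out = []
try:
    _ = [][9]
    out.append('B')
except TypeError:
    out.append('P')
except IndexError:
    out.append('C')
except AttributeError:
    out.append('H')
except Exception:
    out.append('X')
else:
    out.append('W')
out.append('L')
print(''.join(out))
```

Execution trace: 'C' (except IndexError) → 'L' (after the try/except). Output: CL

Answer: CL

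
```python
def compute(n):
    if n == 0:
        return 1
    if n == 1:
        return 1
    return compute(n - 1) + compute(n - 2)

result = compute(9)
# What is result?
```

Build up from base cases: compute(0)=1, compute(1)=1, compute(2)=2, compute(3)=3, compute(4)=5, compute(5)=8, compute(6)=13, ..., compute(9)=55

Answer: 55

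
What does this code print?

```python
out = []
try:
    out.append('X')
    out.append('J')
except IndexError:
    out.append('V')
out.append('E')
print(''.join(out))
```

Execution trace: 'X' (try body) → 'J' (try body, no exception) → 'E' (after the try/except). Output: XJE

Answer: XJE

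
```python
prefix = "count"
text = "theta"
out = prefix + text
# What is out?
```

Trace:
`prefix = "count"` → prefix = 'count'
`text = "theta"` → text = 'theta'
`out = prefix + text` → out = 'counttheta'
So out = 'counttheta'

Answer: 'counttheta'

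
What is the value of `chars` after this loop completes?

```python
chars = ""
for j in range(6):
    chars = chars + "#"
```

Repeat '#' 6 times
`chars` takes the values: "" → "#" → "##" → "###" → "####" → "#####" → "######"

Answer: "######"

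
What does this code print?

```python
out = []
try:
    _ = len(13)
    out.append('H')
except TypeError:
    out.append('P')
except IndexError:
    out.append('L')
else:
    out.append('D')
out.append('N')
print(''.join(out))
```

Execution trace: 'P' (except TypeError) → 'N' (after the try/except). Output: PN

Answer: PN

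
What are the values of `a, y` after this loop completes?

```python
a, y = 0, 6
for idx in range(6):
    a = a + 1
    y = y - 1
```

a goes 0→6, y goes 6→0
`a, y` takes the values: (0, 6) → (1, 6) → (1, 5) → (2, 5) → (2, 4) → (3, 4) → (3, 3) → (4, 3) → (4, 2) → (5, 2) → (5, 1) → (6, 1) → (6, 0)

Answer: 6, 0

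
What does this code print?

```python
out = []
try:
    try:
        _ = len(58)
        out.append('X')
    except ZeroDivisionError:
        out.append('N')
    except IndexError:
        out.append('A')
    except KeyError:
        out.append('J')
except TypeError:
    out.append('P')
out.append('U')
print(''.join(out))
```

Execution trace: 'P' (outer except TypeError) → 'U' (after the try/except). Output: PU

Answer: PU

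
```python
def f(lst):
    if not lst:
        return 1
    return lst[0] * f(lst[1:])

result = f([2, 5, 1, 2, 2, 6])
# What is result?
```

Product over [2, 5, 1, 2, 2, 6] = 2 * 5 * 1 * 2 * 2 * 6 = 240

Answer: 240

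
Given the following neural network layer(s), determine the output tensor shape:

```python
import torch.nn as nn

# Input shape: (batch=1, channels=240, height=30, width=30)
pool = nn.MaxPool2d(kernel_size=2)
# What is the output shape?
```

Input: (1, 240, 30, 30) -> Output: (1, 240, 15, 15)

Answer: (1, 240, 15, 15)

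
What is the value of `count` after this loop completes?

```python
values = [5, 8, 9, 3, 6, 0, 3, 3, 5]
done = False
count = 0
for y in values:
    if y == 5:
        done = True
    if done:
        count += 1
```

Count elements after first 5 in [5, 8, 9, 3, 6, 0, 3, 3, 5]
`count` takes the values: 0 → 1 → 2 → 3 → 4 → 5 → 6 → 7 → 8 → 9

Answer: 9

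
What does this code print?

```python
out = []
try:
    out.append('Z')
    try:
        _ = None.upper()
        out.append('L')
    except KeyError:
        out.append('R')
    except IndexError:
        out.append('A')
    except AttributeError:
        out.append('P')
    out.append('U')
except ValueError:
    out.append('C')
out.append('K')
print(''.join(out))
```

Execution trace: 'Z' (try body) → 'P' (inner except AttributeError) → 'U' (try body, no exception) → 'K' (after the try/except). Output: ZPUK

Answer: ZPUK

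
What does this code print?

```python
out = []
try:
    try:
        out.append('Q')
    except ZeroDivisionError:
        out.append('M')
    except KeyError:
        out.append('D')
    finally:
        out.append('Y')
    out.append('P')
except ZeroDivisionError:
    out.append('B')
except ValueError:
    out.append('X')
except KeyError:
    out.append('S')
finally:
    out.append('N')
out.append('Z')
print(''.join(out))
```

Execution trace: 'Q' (inner try body, no exception) → 'Y' (inner finally) → 'P' (try body, no exception) → 'N' (finally) → 'Z' (after the try/except). Output: QYPNZ

Answer: QYPNZ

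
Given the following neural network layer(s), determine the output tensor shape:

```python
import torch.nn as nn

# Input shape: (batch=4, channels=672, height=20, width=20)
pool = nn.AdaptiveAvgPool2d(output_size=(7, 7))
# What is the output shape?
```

Input: (4, 672, 20, 20) -> Output: (4, 672, 7, 7)

Answer: (4, 672, 7, 7)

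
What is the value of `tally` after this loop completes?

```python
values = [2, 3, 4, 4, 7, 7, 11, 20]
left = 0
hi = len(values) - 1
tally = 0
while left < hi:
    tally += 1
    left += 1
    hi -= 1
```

Iterations until pointers meet (list length 8)
`tally` takes the values: 0 → 1 → 2 → 3 → 4

Answer: 4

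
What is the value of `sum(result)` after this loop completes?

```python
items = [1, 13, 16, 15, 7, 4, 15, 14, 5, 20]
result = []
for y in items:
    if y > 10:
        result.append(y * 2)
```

Sum of doubled values > 10
`result` takes the values: [] → [26] → [26, 32] → [26, 32, 30] → [26, 32, 30, 30] → [26, 32, 30, 30, 28] → [26, 32, 30, 30, 28, 40]
So `sum(result)` = 186

Answer: 186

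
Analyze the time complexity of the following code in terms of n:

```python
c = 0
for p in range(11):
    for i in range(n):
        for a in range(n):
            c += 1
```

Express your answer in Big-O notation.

Each loop level contributes: 1 × n × n. Multiplying the contributions gives O(n^2).

Answer: O(n^2)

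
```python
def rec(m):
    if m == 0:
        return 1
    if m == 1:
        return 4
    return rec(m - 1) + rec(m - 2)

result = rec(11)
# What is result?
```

Build up from base cases: rec(0)=1, rec(1)=4, rec(2)=5, rec(3)=9, rec(4)=14, rec(5)=23, rec(6)=37, ..., rec(11)=411

Answer: 411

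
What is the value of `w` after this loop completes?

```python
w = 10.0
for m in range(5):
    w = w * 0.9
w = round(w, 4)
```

Exponential decay: 10.0 * 0.9^5
`w` takes the values: 10.0 → 9.0 → 8.1 → 7.29 → 6.561 → 5.9049

Answer: 5.9049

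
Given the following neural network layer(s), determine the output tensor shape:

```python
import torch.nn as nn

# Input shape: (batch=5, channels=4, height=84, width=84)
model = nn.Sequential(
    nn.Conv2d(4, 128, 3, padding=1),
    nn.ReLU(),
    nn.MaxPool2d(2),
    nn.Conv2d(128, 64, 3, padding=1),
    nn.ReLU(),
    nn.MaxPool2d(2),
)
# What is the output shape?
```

Input: (5, 4, 84, 84) -> after first Conv2d: (5, 128, 84, 84) -> after first MaxPool2d: (5, 128, 42, 42) -> after second Conv2d: (5, 64, 42, 42) -> Output: (5, 64, 21, 21)

Answer: (5, 64, 21, 21)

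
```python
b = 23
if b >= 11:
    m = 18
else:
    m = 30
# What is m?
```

Trace:
`b = 23` → b = 23
`if b >= 11: ...` → b >= 11 is True → m = 18
So m = 18

Answer: 18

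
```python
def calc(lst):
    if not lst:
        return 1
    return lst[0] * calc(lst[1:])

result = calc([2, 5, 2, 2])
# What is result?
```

Product over [2, 5, 2, 2] = 2 * 5 * 2 * 2 = 40

Answer: 40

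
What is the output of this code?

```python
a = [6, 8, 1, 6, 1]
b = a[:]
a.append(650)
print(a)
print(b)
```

Key concept: slice [:] creates copy.
Step by step:
`a = [6, 8, 1, 6, 1]` → a = [6, 8, 1, 6, 1]
`b = a[:]` → b = [6, 8, 1, 6, 1]
`a.append(650)` → a = [6, 8, 1, 6, 1, 650]
`print(a)` → prints [6, 8, 1, 6, 1, 650]
`print(b)` → prints [6, 8, 1, 6, 1]

Answer:
[6, 8, 1, 6, 1, 650]
[6, 8, 1, 6, 1]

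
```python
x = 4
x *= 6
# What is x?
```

Trace:
`x = 4` → x = 4
`x *= 6` → x = 24
So x = 24

Answer: 24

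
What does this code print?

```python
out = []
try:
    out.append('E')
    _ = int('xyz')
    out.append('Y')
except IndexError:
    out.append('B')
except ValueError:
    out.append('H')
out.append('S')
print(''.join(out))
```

Execution trace: 'E' (try body) → 'H' (except ValueError) → 'S' (after the try/except). Output: EHS

Answer: EHS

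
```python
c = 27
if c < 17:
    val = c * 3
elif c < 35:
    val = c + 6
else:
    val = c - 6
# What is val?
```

Trace:
`c = 27` → c = 27
`if c < 17: ...` → c < 17 is False, c < 35 is True → val = 33
So val = 33

Answer: 33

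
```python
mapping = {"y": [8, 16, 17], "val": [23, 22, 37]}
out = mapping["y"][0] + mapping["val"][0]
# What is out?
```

Trace:
`mapping = {"y": [8, 16, 17], "val": [23, 22, 37]}` → mapping = {'y': [8, 16, 17], 'val': [23, 22, 37]}
`out = mapping["y"][0] + mapping["val"][0]` → out = 31
So out = 31

Answer: 31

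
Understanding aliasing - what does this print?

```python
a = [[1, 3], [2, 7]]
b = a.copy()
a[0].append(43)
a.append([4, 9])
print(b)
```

Key concept: shallow copy with nested lists.
Step by step:
`a = [[1, 3], [2, 7]]` → a = [[1, 3], [2, 7]]
`b = a.copy()` → b = [[1, 3], [2, 7]]
`a[0].append(43)` → a = [[1, 3, 43], [2, 7]]; b = [[1, 3, 43], [2, 7]]
`a.append([4, 9])` → a = [[1, 3, 43], [2, 7], [4, 9]]
`print(b)` → prints [[1, 3, 43], [2, 7]]

Answer: [[1, 3, 43], [2, 7]]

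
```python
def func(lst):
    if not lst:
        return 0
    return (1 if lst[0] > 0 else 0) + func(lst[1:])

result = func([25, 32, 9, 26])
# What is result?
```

Count of positive elements in [25, 32, 9, 26] = 4

Answer: 4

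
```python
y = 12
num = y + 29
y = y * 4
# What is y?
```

Trace:
`y = 12` → y = 12
`num = y + 29` → num = 41
`y = y * 4` → y = 48
So y = 48

Answer: 48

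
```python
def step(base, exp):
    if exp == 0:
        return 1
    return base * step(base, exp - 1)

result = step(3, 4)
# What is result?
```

step(3, 4) = 3 * 3 * 3 * 3 = 81

Answer: 81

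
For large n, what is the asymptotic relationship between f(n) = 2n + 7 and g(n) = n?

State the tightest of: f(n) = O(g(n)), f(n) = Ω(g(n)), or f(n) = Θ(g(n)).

2n + 7 vs n: f(n) = Θ(g(n)) — they are asymptotically equivalent (constant factors don't affect Θ).

Answer: f(n) = Θ(g(n)) — they are asymptotically equivalent (constant factors don't affect Θ).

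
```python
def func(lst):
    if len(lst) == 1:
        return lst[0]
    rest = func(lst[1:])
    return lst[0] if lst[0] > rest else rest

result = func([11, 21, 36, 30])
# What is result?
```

Recursive max over [11, 21, 36, 30] = 36

Answer: 36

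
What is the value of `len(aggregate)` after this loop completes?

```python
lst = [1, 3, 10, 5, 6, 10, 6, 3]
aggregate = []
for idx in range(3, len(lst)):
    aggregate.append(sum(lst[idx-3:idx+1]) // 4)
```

Number of 4-element averages
`aggregate` takes the values: [] → [4] → [4, 6] → [4, 6, 7] → [4, 6, 7, 6] → [4, 6, 7, 6, 6]
So `len(aggregate)` = 5

Answer: 5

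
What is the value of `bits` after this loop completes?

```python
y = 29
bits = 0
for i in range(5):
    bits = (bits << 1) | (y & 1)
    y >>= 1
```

Reverse lowest 5 bits of 29
`bits` takes the values: 0 → 1 → 2 → 5 → 11 → 23

Answer: 23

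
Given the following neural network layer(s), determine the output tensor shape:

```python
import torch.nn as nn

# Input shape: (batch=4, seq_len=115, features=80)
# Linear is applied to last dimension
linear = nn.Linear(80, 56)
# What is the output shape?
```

Input: (4, 115, 80) -> Output: (4, 115, 56)

Answer: (4, 115, 56)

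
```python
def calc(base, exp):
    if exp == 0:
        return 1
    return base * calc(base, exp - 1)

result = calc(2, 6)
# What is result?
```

calc(2, 6) = 2 * 2 * 2 * 2 * 2 * 2 = 64

Answer: 64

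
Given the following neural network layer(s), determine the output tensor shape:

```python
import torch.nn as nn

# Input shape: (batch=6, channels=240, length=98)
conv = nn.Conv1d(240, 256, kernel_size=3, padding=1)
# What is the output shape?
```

Input: (6, 240, 98) -> Output: (6, 256, 98)

Answer: (6, 256, 98)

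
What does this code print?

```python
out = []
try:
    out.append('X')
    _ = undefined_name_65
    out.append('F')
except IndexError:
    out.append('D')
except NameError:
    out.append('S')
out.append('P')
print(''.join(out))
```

Execution trace: 'X' (try body) → 'S' (except NameError) → 'P' (after the try/except). Output: XSP

Answer: XSP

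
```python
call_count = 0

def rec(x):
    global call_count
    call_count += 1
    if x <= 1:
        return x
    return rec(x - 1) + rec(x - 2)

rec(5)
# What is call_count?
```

Calls(x) = 1 + Calls(x-1) + Calls(x-2); Calls(0)=Calls(1)=1. For x=5 this gives 15.

Answer: 15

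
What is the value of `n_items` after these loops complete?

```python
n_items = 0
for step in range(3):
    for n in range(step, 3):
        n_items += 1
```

Upper triangle: 3 + 2 + ... + 1
`n_items` takes the values: 0 → 1 → 2 → 3 → 4 → 5 → 6

Answer: 6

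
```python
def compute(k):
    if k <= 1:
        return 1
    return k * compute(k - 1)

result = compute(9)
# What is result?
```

compute(9) = 9 * 8 * 7 * 6 * 5 * 4 * 3 * 2 * 1 = 362880

Answer: 362880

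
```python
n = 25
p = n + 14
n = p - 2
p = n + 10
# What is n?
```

Trace:
`n = 25` → n = 25
`p = n + 14` → p = 39
`n = p - 2` → n = 37
`p = n + 10` → p = 47
So n = 37

Answer: 37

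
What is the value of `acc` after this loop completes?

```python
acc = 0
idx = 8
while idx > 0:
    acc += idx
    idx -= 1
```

Sum 8 down to 1
`acc` takes the values: 0 → 8 → 15 → 21 → 26 → 30 → 33 → 35 → 36

Answer: 36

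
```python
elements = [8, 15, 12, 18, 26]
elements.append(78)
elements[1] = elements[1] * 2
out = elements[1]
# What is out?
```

Trace:
`elements = [8, 15, 12, 18, 26]` → elements = [8, 15, 12, 18, 26]
`elements.append(78)` → elements = [8, 15, 12, 18, 26, 78]
`elements[1] = elements[1] * 2` → elements = [8, 30, 12, 18, 26, 78]
`out = elements[1]` → out = 30
So out = 30

Answer: 30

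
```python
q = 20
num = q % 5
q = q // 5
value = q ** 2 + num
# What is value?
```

Trace:
`q = 20` → q = 20
`num = q % 5` → num = 0
`q = q // 5` → q = 4
`value = q ** 2 + num` → value = 16
So value = 16

Answer: 16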